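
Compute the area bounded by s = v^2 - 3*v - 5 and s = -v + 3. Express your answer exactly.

36

Both boundary curves give s as a function of v, so integrate with respect to v. Setting them equal: v^2 - 2*v - 8 = 0, i.e. (v - 4)*(v + 2) = 0, so they meet at v = -2, 4.
For v in [-2, 4], s = v^2 - 3*v - 5 is on the left; area = ∫[-2,4] (-(v^2 - 2*v - 8)) dv = 36.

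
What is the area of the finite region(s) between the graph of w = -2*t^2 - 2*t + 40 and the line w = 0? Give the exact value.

243

The curve meets the t-axis where -2*t^2 - 2*t + 40 = 0, i.e. -2*(t - 4)*(t + 5) = 0, at t = -5, 4.
On [-5, 4] the curve lies above the axis; ∫[-5,4] (-2*t^2 - 2*t + 40) dt = 243, giving area 243.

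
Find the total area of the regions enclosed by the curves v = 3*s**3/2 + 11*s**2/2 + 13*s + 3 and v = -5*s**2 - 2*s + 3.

253/8

Set the curves equal: 3*s**3/2 + 11*s**2/2 + 13*s + 3 = -5*s**2 - 2*s + 3, so 3*s**3/2 + 21*s**2/2 + 15*s = 0, which factors as 3*s*(s + 2)*(s + 5)/2 = 0. The curves meet at s = -5, -2, 0.
On [-5, -2], v = 3*s**3/2 + 11*s**2/2 + 13*s + 3 is on top; that piece has area ∫[-5,-2] (3*s**3/2 + 21*s**2/2 + 15*s) ds = 189/8.
On [-2, 0], v = -5*s**2 - 2*s + 3 is on top; that piece has area ∫[-2,0] (-(3*s**3/2 + 21*s**2/2 + 15*s)) ds = 8.
Total enclosed area = 189/8 + 8 = 253/8.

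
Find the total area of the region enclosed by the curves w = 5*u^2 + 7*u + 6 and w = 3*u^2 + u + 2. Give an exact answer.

Set the curves equal: 5*u^2 + 7*u + 6 = 3*u^2 + u + 2, so 2*u^2 + 6*u + 4 = 0, which factors as 2*(u + 1)*(u + 2) = 0. The curves meet at u = -2, -1.
On [-2, -1], w = 3*u^2 + u + 2 is on top; that piece has area ∫[-2,-1] (-(2*u^2 + 6*u + 4)) du = 1/3.

1/3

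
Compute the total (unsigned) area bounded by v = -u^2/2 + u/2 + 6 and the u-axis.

343/12

The curve meets the u-axis where -u^2/2 + u/2 + 6 = 0, i.e. -(u - 4)*(u + 3)/2 = 0, at u = -3, 4.
On [-3, 4] the curve lies above the axis; ∫[-3,4] (-u^2/2 + u/2 + 6) du = 343/12, giving area 343/12.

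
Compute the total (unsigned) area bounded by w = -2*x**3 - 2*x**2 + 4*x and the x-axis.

The curve meets the x-axis where -2*x**3 - 2*x**2 + 4*x = 0, i.e. -2*x*(x - 1)*(x + 2) = 0, at x = -2, 0, 1.
On [-2, 0] the curve lies below the axis; ∫[-2,0] (-2*x**3 - 2*x**2 + 4*x) dx = -16/3, giving area 16/3.
On [0, 1] the curve lies above the axis; ∫[0,1] (-2*x**3 - 2*x**2 + 4*x) dx = 5/6, giving area 5/6.
Total area = 16/3 + 5/6 = 37/6.

37/6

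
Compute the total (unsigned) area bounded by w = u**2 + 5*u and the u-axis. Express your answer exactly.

125/6

The curve meets the u-axis where u**2 + 5*u = 0, i.e. u*(u + 5) = 0, at u = -5, 0.
On [-5, 0] the curve lies below the axis; ∫[-5,0] (u**2 + 5*u) du = -125/6, giving area 125/6.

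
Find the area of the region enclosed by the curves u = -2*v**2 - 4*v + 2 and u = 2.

Both boundary curves give u as a function of v, so integrate with respect to v. Setting them equal: -2*v**2 - 4*v = 0, i.e. -2*v*(v + 2) = 0, so they meet at v = -2, 0.
For v in [-2, 0], u = -2*v**2 - 4*v + 2 is on the right; area = ∫[-2,0] (-2*v**2 - 4*v) dv = 8/3.

8/3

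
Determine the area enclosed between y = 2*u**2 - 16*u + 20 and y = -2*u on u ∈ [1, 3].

The difference (2*u**2 - 16*u + 20) - (-2*u) = 2*u**2 - 14*u + 20 changes sign at u = 2 inside [1, 3], so split the integral there.
∫[1,2] (2*u**2 - 14*u + 20) du = 11/3.
∫[2,3] (2*u**2 - 14*u + 20) du = -7/3; the area of that piece is 7/3.
Total area = 11/3 + 7/3 = 6.

6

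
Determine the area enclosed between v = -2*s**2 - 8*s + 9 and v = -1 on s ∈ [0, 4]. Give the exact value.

The difference (-2*s**2 - 8*s + 9) - (-1) = -2*s**2 - 8*s + 10 changes sign at s = 1 inside [0, 4], so split the integral there.
∫[0,1] (-2*s**2 - 8*s + 10) ds = 16/3.
∫[1,4] (-2*s**2 - 8*s + 10) ds = -72; the area of that piece is 72.
Total area = 16/3 + 72 = 232/3.

232/3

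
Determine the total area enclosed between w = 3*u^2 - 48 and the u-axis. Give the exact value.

256

The curve meets the u-axis where 3*u^2 - 48 = 0, i.e. 3*(u - 4)*(u + 4) = 0, at u = -4, 4.
On [-4, 4] the curve lies below the axis; ∫[-4,4] (3*u^2 - 48) du = -256, giving area 256.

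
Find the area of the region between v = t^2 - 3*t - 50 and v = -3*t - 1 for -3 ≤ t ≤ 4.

938/3

On [-3, 4], (t^2 - 3*t - 50) - (-3*t - 1) = t^2 - 49 is ≤ 0 throughout, so the area is a single integral of |t^2 - 49|.
∫[-3,4] (t^2 - 49) dt = -938/3; the area of that piece is 938/3.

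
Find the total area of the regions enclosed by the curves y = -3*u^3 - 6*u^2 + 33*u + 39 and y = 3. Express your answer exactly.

Set the curves equal: -3*u^3 - 6*u^2 + 33*u + 39 = 3, so -3*u^3 - 6*u^2 + 33*u + 36 = 0, which factors as -3*(u - 3)*(u + 1)*(u + 4) = 0. The curves meet at u = -4, -1, 3.
On [-4, -1], y = 3 is on top; that piece has area ∫[-4,-1] (-(-3*u^3 - 6*u^2 + 33*u + 36)) du = 297/4.
On [-1, 3], y = -3*u^3 - 6*u^2 + 33*u + 39 is on top; that piece has area ∫[-1,3] (-3*u^3 - 6*u^2 + 33*u + 36) du = 160.
Total enclosed area = 297/4 + 160 = 937/4.

937/4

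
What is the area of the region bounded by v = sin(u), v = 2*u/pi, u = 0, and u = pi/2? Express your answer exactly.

On [0, pi/2], (sin(u)) - (2*u/pi) = -2*u/pi + sin(u) is ≥ 0 throughout, so the area is a single integral of |-2*u/pi + sin(u)|.
∫[0,pi/2] (-2*u/pi + sin(u)) du = 1 - pi/4.

1 - pi/4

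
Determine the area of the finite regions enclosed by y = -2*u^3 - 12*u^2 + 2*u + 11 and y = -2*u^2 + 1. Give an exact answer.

Set the curves equal: -2*u^3 - 12*u^2 + 2*u + 11 = -2*u^2 + 1, so -2*u^3 - 10*u^2 + 2*u + 10 = 0, which factors as -2*(u - 1)*(u + 1)*(u + 5) = 0. The curves meet at u = -5, -1, 1.
On [-5, -1], y = -2*u^2 + 1 is on top; that piece has area ∫[-5,-1] (-(-2*u^3 - 10*u^2 + 2*u + 10)) du = 256/3.
On [-1, 1], y = -2*u^3 - 12*u^2 + 2*u + 11 is on top; that piece has area ∫[-1,1] (-2*u^3 - 10*u^2 + 2*u + 10) du = 40/3.
Total enclosed area = 256/3 + 40/3 = 296/3.

296/3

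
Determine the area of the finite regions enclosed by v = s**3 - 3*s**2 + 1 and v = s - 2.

8

Set the curves equal: s**3 - 3*s**2 + 1 = s - 2, so s**3 - 3*s**2 - s + 3 = 0, which factors as (s - 3)*(s - 1)*(s + 1) = 0. The curves meet at s = -1, 1, 3.
On [-1, 1], v = s**3 - 3*s**2 + 1 is on top; that piece has area ∫[-1,1] (s**3 - 3*s**2 - s + 3) ds = 4.
On [1, 3], v = s - 2 is on top; that piece has area ∫[1,3] (-(s**3 - 3*s**2 - s + 3)) ds = 4.
Total enclosed area = 4 + 4 = 8.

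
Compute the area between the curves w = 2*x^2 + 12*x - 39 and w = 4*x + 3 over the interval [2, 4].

20

The difference (2*x^2 + 12*x - 39) - (4*x + 3) = 2*x^2 + 8*x - 42 changes sign at x = 3 inside [2, 4], so split the integral there.
∫[2,3] (2*x^2 + 8*x - 42) dx = -28/3; the area of that piece is 28/3.
∫[3,4] (2*x^2 + 8*x - 42) dx = 32/3.
Total area = 28/3 + 32/3 = 20.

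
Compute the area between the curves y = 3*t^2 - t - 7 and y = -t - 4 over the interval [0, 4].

The difference (3*t^2 - t - 7) - (-t - 4) = 3*t^2 - 3 changes sign at t = 1 inside [0, 4], so split the integral there.
∫[0,1] (3*t^2 - 3) dt = -2; the area of that piece is 2.
∫[1,4] (3*t^2 - 3) dt = 54.
Total area = 2 + 54 = 56.

56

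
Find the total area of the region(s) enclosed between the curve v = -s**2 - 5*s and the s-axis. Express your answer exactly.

125/6

The curve meets the s-axis where -s**2 - 5*s = 0, i.e. -s*(s + 5) = 0, at s = -5, 0.
On [-5, 0] the curve lies above the axis; ∫[-5,0] (-s**2 - 5*s) ds = 125/6, giving area 125/6.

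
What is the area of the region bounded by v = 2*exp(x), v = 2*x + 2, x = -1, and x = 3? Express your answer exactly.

-16 - 2*exp(-1) + 2*exp(3)

On [-1, 3], (2*exp(x)) - (2*x + 2) = -2*x + 2*exp(x) - 2 is ≥ 0 throughout, so the area is a single integral of |-2*x + 2*exp(x) - 2|.
∫[-1,3] (-2*x + 2*exp(x) - 2) dx = -16 - 2*exp(-1) + 2*exp(3).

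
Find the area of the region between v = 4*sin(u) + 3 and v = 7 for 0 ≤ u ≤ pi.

On [0, pi], (4*sin(u) + 3) - (7) = 4*sin(u) - 4 is ≤ 0 throughout, so the area is a single integral of |4*sin(u) - 4|.
∫[0,pi] (4*sin(u) - 4) du = 8 - 4*pi; the area of that piece is -8 + 4*pi.

-8 + 4*pi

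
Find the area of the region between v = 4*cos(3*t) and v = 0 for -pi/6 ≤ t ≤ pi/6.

8/3

On [-pi/6, pi/6], (4*cos(3*t)) - (0) = 4*cos(3*t) is ≥ 0 throughout, so the area is a single integral of |4*cos(3*t)|.
∫[-pi/6,pi/6] (4*cos(3*t)) dt = 8/3.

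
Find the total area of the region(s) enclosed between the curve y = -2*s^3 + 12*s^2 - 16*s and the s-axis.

16

The curve meets the s-axis where -2*s^3 + 12*s^2 - 16*s = 0, i.e. -2*s*(s - 4)*(s - 2) = 0, at s = 0, 2, 4.
On [0, 2] the curve lies below the axis; ∫[0,2] (-2*s^3 + 12*s^2 - 16*s) ds = -8, giving area 8.
On [2, 4] the curve lies above the axis; ∫[2,4] (-2*s^3 + 12*s^2 - 16*s) ds = 8, giving area 8.
Total area = 8 + 8 = 16.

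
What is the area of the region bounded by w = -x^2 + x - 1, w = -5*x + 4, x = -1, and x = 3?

The difference (-x^2 + x - 1) - (-5*x + 4) = -x^2 + 6*x - 5 changes sign at x = 1 inside [-1, 3], so split the integral there.
∫[-1,1] (-x^2 + 6*x - 5) dx = -32/3; the area of that piece is 32/3.
∫[1,3] (-x^2 + 6*x - 5) dx = 16/3.
Total area = 32/3 + 16/3 = 16.

16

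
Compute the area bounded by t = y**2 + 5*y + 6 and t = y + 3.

4/3

Both boundary curves give t as a function of y, so integrate with respect to y. Setting them equal: y**2 + 4*y + 3 = 0, i.e. (y + 1)*(y + 3) = 0, so they meet at y = -3, -1.
For y in [-3, -1], t = y**2 + 5*y + 6 is on the left; area = ∫[-3,-1] (-(y**2 + 4*y + 3)) dy = 4/3.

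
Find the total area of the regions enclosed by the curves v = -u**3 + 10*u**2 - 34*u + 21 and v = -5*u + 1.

71/6

Set the curves equal: -u**3 + 10*u**2 - 34*u + 21 = -5*u + 1, so -u**3 + 10*u**2 - 29*u + 20 = 0, which factors as -(u - 5)*(u - 4)*(u - 1) = 0. The curves meet at u = 1, 4, 5.
On [1, 4], v = -5*u + 1 is on top; that piece has area ∫[1,4] (-(-u**3 + 10*u**2 - 29*u + 20)) du = 45/4.
On [4, 5], v = -u**3 + 10*u**2 - 34*u + 21 is on top; that piece has area ∫[4,5] (-u**3 + 10*u**2 - 29*u + 20) du = 7/12.
Total enclosed area = 45/4 + 7/12 = 71/6.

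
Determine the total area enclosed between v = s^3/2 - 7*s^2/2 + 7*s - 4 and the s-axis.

37/24

The curve meets the s-axis where s^3/2 - 7*s^2/2 + 7*s - 4 = 0, i.e. (s - 4)*(s - 2)*(s - 1)/2 = 0, at s = 1, 2, 4.
On [1, 2] the curve lies above the axis; ∫[1,2] (s^3/2 - 7*s^2/2 + 7*s - 4) ds = 5/24, giving area 5/24.
On [2, 4] the curve lies below the axis; ∫[2,4] (s^3/2 - 7*s^2/2 + 7*s - 4) ds = -4/3, giving area 4/3.
Total area = 5/24 + 4/3 = 37/24.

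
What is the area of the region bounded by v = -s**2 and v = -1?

Set the curves equal: -s**2 = -1, so -s**2 + 1 = 0, which factors as -(s - 1)*(s + 1) = 0. The curves meet at s = -1, 1.
On [-1, 1], v = -s**2 is on top; that piece has area ∫[-1,1] (-s**2 + 1) ds = 4/3.

4/3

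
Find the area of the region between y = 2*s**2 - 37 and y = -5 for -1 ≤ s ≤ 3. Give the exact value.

328/3

On [-1, 3], (2*s**2 - 37) - (-5) = 2*s**2 - 32 is ≤ 0 throughout, so the area is a single integral of |2*s**2 - 32|.
∫[-1,3] (2*s**2 - 32) ds = -328/3; the area of that piece is 328/3.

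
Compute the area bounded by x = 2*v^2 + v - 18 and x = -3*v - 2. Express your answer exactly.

Both boundary curves give x as a function of v, so integrate with respect to v. Setting them equal: 2*v^2 + 4*v - 16 = 0, i.e. 2*(v - 2)*(v + 4) = 0, so they meet at v = -4, 2.
For v in [-4, 2], x = 2*v^2 + v - 18 is on the left; area = ∫[-4,2] (-(2*v^2 + 4*v - 16)) dv = 72.

72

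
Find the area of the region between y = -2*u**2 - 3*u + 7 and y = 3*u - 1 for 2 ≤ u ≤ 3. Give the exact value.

On [2, 3], (-2*u**2 - 3*u + 7) - (3*u - 1) = -2*u**2 - 6*u + 8 is ≤ 0 throughout, so the area is a single integral of |-2*u**2 - 6*u + 8|.
∫[2,3] (-2*u**2 - 6*u + 8) du = -59/3; the area of that piece is 59/3.

59/3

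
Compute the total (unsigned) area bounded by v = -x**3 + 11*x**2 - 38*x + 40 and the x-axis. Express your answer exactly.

37/12

The curve meets the x-axis where -x**3 + 11*x**2 - 38*x + 40 = 0, i.e. -(x - 5)*(x - 4)*(x - 2) = 0, at x = 2, 4, 5.
On [2, 4] the curve lies below the axis; ∫[2,4] (-x**3 + 11*x**2 - 38*x + 40) dx = -8/3, giving area 8/3.
On [4, 5] the curve lies above the axis; ∫[4,5] (-x**3 + 11*x**2 - 38*x + 40) dx = 5/12, giving area 5/12.
Total area = 8/3 + 5/12 = 37/12.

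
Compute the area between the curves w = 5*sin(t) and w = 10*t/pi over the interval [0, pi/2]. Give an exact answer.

On [0, pi/2], (5*sin(t)) - (10*t/pi) = -10*t/pi + 5*sin(t) is ≥ 0 throughout, so the area is a single integral of |-10*t/pi + 5*sin(t)|.
∫[0,pi/2] (-10*t/pi + 5*sin(t)) dt = 5 - 5*pi/4.

5 - 5*pi/4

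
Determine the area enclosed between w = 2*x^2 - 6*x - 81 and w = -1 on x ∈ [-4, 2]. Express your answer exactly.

396

On [-4, 2], (2*x^2 - 6*x - 81) - (-1) = 2*x^2 - 6*x - 80 is ≤ 0 throughout, so the area is a single integral of |2*x^2 - 6*x - 80|.
∫[-4,2] (2*x^2 - 6*x - 80) dx = -396; the area of that piece is 396.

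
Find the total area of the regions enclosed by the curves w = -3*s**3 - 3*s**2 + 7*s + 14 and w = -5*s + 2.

71/2

Set the curves equal: -3*s**3 - 3*s**2 + 7*s + 14 = -5*s + 2, so -3*s**3 - 3*s**2 + 12*s + 12 = 0, which factors as -3*(s - 2)*(s + 1)*(s + 2) = 0. The curves meet at s = -2, -1, 2.
On [-2, -1], w = -5*s + 2 is on top; that piece has area ∫[-2,-1] (-(-3*s**3 - 3*s**2 + 12*s + 12)) ds = 7/4.
On [-1, 2], w = -3*s**3 - 3*s**2 + 7*s + 14 is on top; that piece has area ∫[-1,2] (-3*s**3 - 3*s**2 + 12*s + 12) ds = 135/4.
Total enclosed area = 7/4 + 135/4 = 71/2.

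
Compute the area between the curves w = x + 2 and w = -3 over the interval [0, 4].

On [0, 4], (x + 2) - (-3) = x + 5 is ≥ 0 throughout, so the area is a single integral of |x + 5|.
∫[0,4] (x + 5) dx = 28.

28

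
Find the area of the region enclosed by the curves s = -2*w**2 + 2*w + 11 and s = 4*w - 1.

125/3

Both boundary curves give s as a function of w, so integrate with respect to w. Setting them equal: -2*w**2 - 2*w + 12 = 0, i.e. -2*(w - 2)*(w + 3) = 0, so they meet at w = -3, 2.
For w in [-3, 2], s = -2*w**2 + 2*w + 11 is on the right; area = ∫[-3,2] (-2*w**2 - 2*w + 12) dw = 125/3.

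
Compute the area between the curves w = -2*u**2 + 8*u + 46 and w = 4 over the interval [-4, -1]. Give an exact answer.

136/3

The difference (-2*u**2 + 8*u + 46) - (4) = -2*u**2 + 8*u + 42 changes sign at u = -3 inside [-4, -1], so split the integral there.
∫[-4,-3] (-2*u**2 + 8*u + 42) du = -32/3; the area of that piece is 32/3.
∫[-3,-1] (-2*u**2 + 8*u + 42) du = 104/3.
Total area = 32/3 + 104/3 = 136/3.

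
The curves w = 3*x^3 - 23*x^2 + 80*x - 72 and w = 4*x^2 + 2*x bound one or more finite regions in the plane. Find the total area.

Set the curves equal: 3*x^3 - 23*x^2 + 80*x - 72 = 4*x^2 + 2*x, so 3*x^3 - 27*x^2 + 78*x - 72 = 0, which factors as 3*(x - 4)*(x - 3)*(x - 2) = 0. The curves meet at x = 2, 3, 4.
On [2, 3], w = 3*x^3 - 23*x^2 + 80*x - 72 is on top; that piece has area ∫[2,3] (3*x^3 - 27*x^2 + 78*x - 72) dx = 3/4.
On [3, 4], w = 4*x^2 + 2*x is on top; that piece has area ∫[3,4] (-(3*x^3 - 27*x^2 + 78*x - 72)) dx = 3/4.
Total enclosed area = 3/4 + 3/4 = 3/2.

3/2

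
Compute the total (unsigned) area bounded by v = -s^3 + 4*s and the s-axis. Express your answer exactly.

8

The curve meets the s-axis where -s^3 + 4*s = 0, i.e. -s*(s - 2)*(s + 2) = 0, at s = -2, 0, 2.
On [-2, 0] the curve lies below the axis; ∫[-2,0] (-s^3 + 4*s) ds = -4, giving area 4.
On [0, 2] the curve lies above the axis; ∫[0,2] (-s^3 + 4*s) ds = 4, giving area 4.
Total area = 4 + 4 = 8.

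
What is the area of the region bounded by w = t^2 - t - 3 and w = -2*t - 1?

9/2

Set the curves equal: t^2 - t - 3 = -2*t - 1, so t^2 + t - 2 = 0, which factors as (t - 1)*(t + 2) = 0. The curves meet at t = -2, 1.
On [-2, 1], w = -2*t - 1 is on top; that piece has area ∫[-2,1] (-(t^2 + t - 2)) dt = 9/2.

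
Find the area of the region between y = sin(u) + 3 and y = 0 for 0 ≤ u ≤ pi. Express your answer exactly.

2 + 3*pi

On [0, pi], (sin(u) + 3) - (0) = sin(u) + 3 is ≥ 0 throughout, so the area is a single integral of |sin(u) + 3|.
∫[0,pi] (sin(u) + 3) du = 2 + 3*pi.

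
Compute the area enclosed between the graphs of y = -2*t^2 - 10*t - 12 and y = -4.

Set the curves equal: -2*t^2 - 10*t - 12 = -4, so -2*t^2 - 10*t - 8 = 0, which factors as -2*(t + 1)*(t + 4) = 0. The curves meet at t = -4, -1.
On [-4, -1], y = -2*t^2 - 10*t - 12 is on top; that piece has area ∫[-4,-1] (-2*t^2 - 10*t - 8) dt = 9.

9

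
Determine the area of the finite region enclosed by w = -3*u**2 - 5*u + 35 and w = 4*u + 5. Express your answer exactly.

343/2

Set the curves equal: -3*u**2 - 5*u + 35 = 4*u + 5, so -3*u**2 - 9*u + 30 = 0, which factors as -3*(u - 2)*(u + 5) = 0. The curves meet at u = -5, 2.
On [-5, 2], w = -3*u**2 - 5*u + 35 is on top; that piece has area ∫[-5,2] (-3*u**2 - 9*u + 30) du = 343/2.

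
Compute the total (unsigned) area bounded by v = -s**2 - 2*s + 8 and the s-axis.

The curve meets the s-axis where -s**2 - 2*s + 8 = 0, i.e. -(s - 2)*(s + 4) = 0, at s = -4, 2.
On [-4, 2] the curve lies above the axis; ∫[-4,2] (-s**2 - 2*s + 8) ds = 36, giving area 36.

36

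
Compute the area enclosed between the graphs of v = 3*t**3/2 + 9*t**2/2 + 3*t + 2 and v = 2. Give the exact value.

Set the curves equal: 3*t**3/2 + 9*t**2/2 + 3*t + 2 = 2, so 3*t**3/2 + 9*t**2/2 + 3*t = 0, which factors as 3*t*(t + 1)*(t + 2)/2 = 0. The curves meet at t = -2, -1, 0.
On [-2, -1], v = 3*t**3/2 + 9*t**2/2 + 3*t + 2 is on top; that piece has area ∫[-2,-1] (3*t**3/2 + 9*t**2/2 + 3*t) dt = 3/8.
On [-1, 0], v = 2 is on top; that piece has area ∫[-1,0] (-(3*t**3/2 + 9*t**2/2 + 3*t)) dt = 3/8.
Total enclosed area = 3/8 + 3/8 = 3/4.

3/4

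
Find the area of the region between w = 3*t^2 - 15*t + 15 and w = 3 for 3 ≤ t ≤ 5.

9

The difference (3*t^2 - 15*t + 15) - (3) = 3*t^2 - 15*t + 12 changes sign at t = 4 inside [3, 5], so split the integral there.
∫[3,4] (3*t^2 - 15*t + 12) dt = -7/2; the area of that piece is 7/2.
∫[4,5] (3*t^2 - 15*t + 12) dt = 11/2.
Total area = 7/2 + 11/2 = 9.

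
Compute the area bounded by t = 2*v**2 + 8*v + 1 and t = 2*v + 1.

Both boundary curves give t as a function of v, so integrate with respect to v. Setting them equal: 2*v**2 + 6*v = 0, i.e. 2*v*(v + 3) = 0, so they meet at v = -3, 0.
For v in [-3, 0], t = 2*v**2 + 8*v + 1 is on the left; area = ∫[-3,0] (-(2*v**2 + 6*v)) dv = 9.

9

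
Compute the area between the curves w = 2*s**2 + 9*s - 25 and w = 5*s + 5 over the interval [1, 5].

64

The difference (2*s**2 + 9*s - 25) - (5*s + 5) = 2*s**2 + 4*s - 30 changes sign at s = 3 inside [1, 5], so split the integral there.
∫[1,3] (2*s**2 + 4*s - 30) ds = -80/3; the area of that piece is 80/3.
∫[3,5] (2*s**2 + 4*s - 30) ds = 112/3.
Total area = 80/3 + 112/3 = 64.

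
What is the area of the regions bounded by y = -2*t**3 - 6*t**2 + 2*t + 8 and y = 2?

Set the curves equal: -2*t**3 - 6*t**2 + 2*t + 8 = 2, so -2*t**3 - 6*t**2 + 2*t + 6 = 0, which factors as -2*(t - 1)*(t + 1)*(t + 3) = 0. The curves meet at t = -3, -1, 1.
On [-3, -1], y = 2 is on top; that piece has area ∫[-3,-1] (-(-2*t**3 - 6*t**2 + 2*t + 6)) dt = 8.
On [-1, 1], y = -2*t**3 - 6*t**2 + 2*t + 8 is on top; that piece has area ∫[-1,1] (-2*t**3 - 6*t**2 + 2*t + 6) dt = 8.
Total enclosed area = 8 + 8 = 16.

16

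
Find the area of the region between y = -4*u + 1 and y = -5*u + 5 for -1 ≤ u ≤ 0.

9/2

On [-1, 0], (-4*u + 1) - (-5*u + 5) = u - 4 is ≤ 0 throughout, so the area is a single integral of |u - 4|.
∫[-1,0] (u - 4) du = -9/2; the area of that piece is 9/2.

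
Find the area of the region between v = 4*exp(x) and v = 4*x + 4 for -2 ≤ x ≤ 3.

-30 - 4*exp(-2) + 4*exp(3)

On [-2, 3], (4*exp(x)) - (4*x + 4) = -4*x + 4*exp(x) - 4 is ≥ 0 throughout, so the area is a single integral of |-4*x + 4*exp(x) - 4|.
∫[-2,3] (-4*x + 4*exp(x) - 4) dx = -30 - 4*exp(-2) + 4*exp(3).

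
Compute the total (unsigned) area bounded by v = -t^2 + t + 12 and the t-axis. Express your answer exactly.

343/6

The curve meets the t-axis where -t^2 + t + 12 = 0, i.e. -(t - 4)*(t + 3) = 0, at t = -3, 4.
On [-3, 4] the curve lies above the axis; ∫[-3,4] (-t^2 + t + 12) dt = 343/6, giving area 343/6.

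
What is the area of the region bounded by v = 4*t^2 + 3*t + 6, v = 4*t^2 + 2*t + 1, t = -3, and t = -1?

6

On [-3, -1], (4*t^2 + 3*t + 6) - (4*t^2 + 2*t + 1) = t + 5 is ≥ 0 throughout, so the area is a single integral of |t + 5|.
∫[-3,-1] (t + 5) dt = 6.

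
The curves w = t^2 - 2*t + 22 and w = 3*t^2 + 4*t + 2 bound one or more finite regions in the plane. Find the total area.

343/3

Set the curves equal: t^2 - 2*t + 22 = 3*t^2 + 4*t + 2, so -2*t^2 - 6*t + 20 = 0, which factors as -2*(t - 2)*(t + 5) = 0. The curves meet at t = -5, 2.
On [-5, 2], w = t^2 - 2*t + 22 is on top; that piece has area ∫[-5,2] (-2*t^2 - 6*t + 20) dt = 343/3.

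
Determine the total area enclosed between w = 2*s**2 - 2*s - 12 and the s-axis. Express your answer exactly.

The curve meets the s-axis where 2*s**2 - 2*s - 12 = 0, i.e. 2*(s - 3)*(s + 2) = 0, at s = -2, 3.
On [-2, 3] the curve lies below the axis; ∫[-2,3] (2*s**2 - 2*s - 12) ds = -125/3, giving area 125/3.

125/3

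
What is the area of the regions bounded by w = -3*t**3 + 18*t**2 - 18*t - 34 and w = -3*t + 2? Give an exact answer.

393/4

Set the curves equal: -3*t**3 + 18*t**2 - 18*t - 34 = -3*t + 2, so -3*t**3 + 18*t**2 - 15*t - 36 = 0, which factors as -3*(t - 4)*(t - 3)*(t + 1) = 0. The curves meet at t = -1, 3, 4.
On [-1, 3], w = -3*t + 2 is on top; that piece has area ∫[-1,3] (-(-3*t**3 + 18*t**2 - 15*t - 36)) dt = 96.
On [3, 4], w = -3*t**3 + 18*t**2 - 18*t - 34 is on top; that piece has area ∫[3,4] (-3*t**3 + 18*t**2 - 15*t - 36) dt = 9/4.
Total enclosed area = 96 + 9/4 = 393/4.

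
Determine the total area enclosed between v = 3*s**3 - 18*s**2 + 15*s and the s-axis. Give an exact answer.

393/4

The curve meets the s-axis where 3*s**3 - 18*s**2 + 15*s = 0, i.e. 3*s*(s - 5)*(s - 1) = 0, at s = 0, 1, 5.
On [0, 1] the curve lies above the axis; ∫[0,1] (3*s**3 - 18*s**2 + 15*s) ds = 9/4, giving area 9/4.
On [1, 5] the curve lies below the axis; ∫[1,5] (3*s**3 - 18*s**2 + 15*s) ds = -96, giving area 96.
Total area = 9/4 + 96 = 393/4.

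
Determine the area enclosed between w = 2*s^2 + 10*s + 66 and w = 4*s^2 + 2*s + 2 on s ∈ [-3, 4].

On [-3, 4], (2*s^2 + 10*s + 66) - (4*s^2 + 2*s + 2) = -2*s^2 + 8*s + 64 is ≥ 0 throughout, so the area is a single integral of |-2*s^2 + 8*s + 64|.
∫[-3,4] (-2*s^2 + 8*s + 64) ds = 1246/3.

1246/3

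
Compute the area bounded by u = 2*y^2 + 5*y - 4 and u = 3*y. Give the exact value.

9

Both boundary curves give u as a function of y, so integrate with respect to y. Setting them equal: 2*y^2 + 2*y - 4 = 0, i.e. 2*(y - 1)*(y + 2) = 0, so they meet at y = -2, 1.
For y in [-2, 1], u = 2*y^2 + 5*y - 4 is on the left; area = ∫[-2,1] (-(2*y^2 + 2*y - 4)) dy = 9.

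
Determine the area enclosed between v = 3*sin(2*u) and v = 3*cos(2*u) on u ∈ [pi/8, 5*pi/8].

3*sqrt(2)

On [pi/8, 5*pi/8], (3*sin(2*u)) - (3*cos(2*u)) = 3*sin(2*u) - 3*cos(2*u) is ≥ 0 throughout, so the area is a single integral of |3*sin(2*u) - 3*cos(2*u)|.
∫[pi/8,5*pi/8] (3*sin(2*u) - 3*cos(2*u)) du = 3*sqrt(2).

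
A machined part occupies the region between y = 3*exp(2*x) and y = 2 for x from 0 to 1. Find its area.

-7/2 + 3*exp(2)/2

On [0, 1], (3*exp(2*x)) - (2) = 3*exp(2*x) - 2 is ≥ 0 throughout, so the area is a single integral of |3*exp(2*x) - 2|.
∫[0,1] (3*exp(2*x) - 2) dx = -7/2 + 3*exp(2)/2.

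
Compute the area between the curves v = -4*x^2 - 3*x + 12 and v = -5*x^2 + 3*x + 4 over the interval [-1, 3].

56/3

The difference (-4*x^2 - 3*x + 12) - (-5*x^2 + 3*x + 4) = x^2 - 6*x + 8 changes sign at x = 2 inside [-1, 3], so split the integral there.
∫[-1,2] (x^2 - 6*x + 8) dx = 18.
∫[2,3] (x^2 - 6*x + 8) dx = -2/3; the area of that piece is 2/3.
Total area = 18 + 2/3 = 56/3.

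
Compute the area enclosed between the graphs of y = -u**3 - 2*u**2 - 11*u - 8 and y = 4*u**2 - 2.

Set the curves equal: -u**3 - 2*u**2 - 11*u - 8 = 4*u**2 - 2, so -u**3 - 6*u**2 - 11*u - 6 = 0, which factors as -(u + 1)*(u + 2)*(u + 3) = 0. The curves meet at u = -3, -2, -1.
On [-3, -2], y = 4*u**2 - 2 is on top; that piece has area ∫[-3,-2] (-(-u**3 - 6*u**2 - 11*u - 6)) du = 1/4.
On [-2, -1], y = -u**3 - 2*u**2 - 11*u - 8 is on top; that piece has area ∫[-2,-1] (-u**3 - 6*u**2 - 11*u - 6) du = 1/4.
Total enclosed area = 1/4 + 1/4 = 1/2.

1/2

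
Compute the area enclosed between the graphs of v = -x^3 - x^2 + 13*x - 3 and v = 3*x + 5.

Set the curves equal: -x^3 - x^2 + 13*x - 3 = 3*x + 5, so -x^3 - x^2 + 10*x - 8 = 0, which factors as -(x - 2)*(x - 1)*(x + 4) = 0. The curves meet at x = -4, 1, 2.
On [-4, 1], v = 3*x + 5 is on top; that piece has area ∫[-4,1] (-(-x^3 - x^2 + 10*x - 8)) dx = 875/12.
On [1, 2], v = -x^3 - x^2 + 13*x - 3 is on top; that piece has area ∫[1,2] (-x^3 - x^2 + 10*x - 8) dx = 11/12.
Total enclosed area = 875/12 + 11/12 = 443/6.

443/6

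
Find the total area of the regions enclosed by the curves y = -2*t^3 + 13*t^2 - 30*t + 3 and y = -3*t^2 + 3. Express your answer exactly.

Set the curves equal: -2*t^3 + 13*t^2 - 30*t + 3 = -3*t^2 + 3, so -2*t^3 + 16*t^2 - 30*t = 0, which factors as -2*t*(t - 5)*(t - 3) = 0. The curves meet at t = 0, 3, 5.
On [0, 3], y = -3*t^2 + 3 is on top; that piece has area ∫[0,3] (-(-2*t^3 + 16*t^2 - 30*t)) dt = 63/2.
On [3, 5], y = -2*t^3 + 13*t^2 - 30*t + 3 is on top; that piece has area ∫[3,5] (-2*t^3 + 16*t^2 - 30*t) dt = 32/3.
Total enclosed area = 63/2 + 32/3 = 253/6.

253/6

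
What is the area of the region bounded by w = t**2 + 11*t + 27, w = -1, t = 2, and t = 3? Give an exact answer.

371/6

On [2, 3], (t**2 + 11*t + 27) - (-1) = t**2 + 11*t + 28 is ≥ 0 throughout, so the area is a single integral of |t**2 + 11*t + 28|.
∫[2,3] (t**2 + 11*t + 28) dt = 371/6.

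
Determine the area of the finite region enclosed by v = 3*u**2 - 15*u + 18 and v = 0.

Set the curves equal: 3*u**2 - 15*u + 18 = 0, so 3*u**2 - 15*u + 18 = 0, which factors as 3*(u - 3)*(u - 2) = 0. The curves meet at u = 2, 3.
On [2, 3], v = 0 is on top; that piece has area ∫[2,3] (-(3*u**2 - 15*u + 18)) du = 1/2.

1/2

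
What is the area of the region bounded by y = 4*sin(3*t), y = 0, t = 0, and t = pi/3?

8/3

On [0, pi/3], (4*sin(3*t)) - (0) = 4*sin(3*t) is ≥ 0 throughout, so the area is a single integral of |4*sin(3*t)|.
∫[0,pi/3] (4*sin(3*t)) dt = 8/3.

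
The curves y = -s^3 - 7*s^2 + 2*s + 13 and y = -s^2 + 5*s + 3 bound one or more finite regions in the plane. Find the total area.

Set the curves equal: -s^3 - 7*s^2 + 2*s + 13 = -s^2 + 5*s + 3, so -s^3 - 6*s^2 - 3*s + 10 = 0, which factors as -(s - 1)*(s + 2)*(s + 5) = 0. The curves meet at s = -5, -2, 1.
On [-5, -2], y = -s^2 + 5*s + 3 is on top; that piece has area ∫[-5,-2] (-(-s^3 - 6*s^2 - 3*s + 10)) ds = 81/4.
On [-2, 1], y = -s^3 - 7*s^2 + 2*s + 13 is on top; that piece has area ∫[-2,1] (-s^3 - 6*s^2 - 3*s + 10) ds = 81/4.
Total enclosed area = 81/4 + 81/4 = 81/2.

81/2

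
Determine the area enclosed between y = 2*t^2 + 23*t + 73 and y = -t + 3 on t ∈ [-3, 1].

On [-3, 1], (2*t^2 + 23*t + 73) - (-t + 3) = 2*t^2 + 24*t + 70 is ≥ 0 throughout, so the area is a single integral of |2*t^2 + 24*t + 70|.
∫[-3,1] (2*t^2 + 24*t + 70) dt = 608/3.

608/3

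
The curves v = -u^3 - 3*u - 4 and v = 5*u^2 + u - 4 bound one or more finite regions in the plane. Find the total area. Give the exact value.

71/6

Set the curves equal: -u^3 - 3*u - 4 = 5*u^2 + u - 4, so -u^3 - 5*u^2 - 4*u = 0, which factors as -u*(u + 1)*(u + 4) = 0. The curves meet at u = -4, -1, 0.
On [-4, -1], v = 5*u^2 + u - 4 is on top; that piece has area ∫[-4,-1] (-(-u^3 - 5*u^2 - 4*u)) du = 45/4.
On [-1, 0], v = -u^3 - 3*u - 4 is on top; that piece has area ∫[-1,0] (-u^3 - 5*u^2 - 4*u) du = 7/12.
Total enclosed area = 45/4 + 7/12 = 71/6.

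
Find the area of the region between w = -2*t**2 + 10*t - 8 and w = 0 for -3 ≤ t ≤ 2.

The difference (-2*t**2 + 10*t - 8) - (0) = -2*t**2 + 10*t - 8 changes sign at t = 1 inside [-3, 2], so split the integral there.
∫[-3,1] (-2*t**2 + 10*t - 8) dt = -272/3; the area of that piece is 272/3.
∫[1,2] (-2*t**2 + 10*t - 8) dt = 7/3.
Total area = 272/3 + 7/3 = 93.

93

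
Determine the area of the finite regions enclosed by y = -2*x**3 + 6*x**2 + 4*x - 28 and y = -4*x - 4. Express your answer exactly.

Set the curves equal: -2*x**3 + 6*x**2 + 4*x - 28 = -4*x - 4, so -2*x**3 + 6*x**2 + 8*x - 24 = 0, which factors as -2*(x - 3)*(x - 2)*(x + 2) = 0. The curves meet at x = -2, 2, 3.
On [-2, 2], y = -4*x - 4 is on top; that piece has area ∫[-2,2] (-(-2*x**3 + 6*x**2 + 8*x - 24)) dx = 64.
On [2, 3], y = -2*x**3 + 6*x**2 + 4*x - 28 is on top; that piece has area ∫[2,3] (-2*x**3 + 6*x**2 + 8*x - 24) dx = 3/2.
Total enclosed area = 64 + 3/2 = 131/2.

131/2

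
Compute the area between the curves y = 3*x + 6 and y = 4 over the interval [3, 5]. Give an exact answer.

28

On [3, 5], (3*x + 6) - (4) = 3*x + 2 is ≥ 0 throughout, so the area is a single integral of |3*x + 2|.
∫[3,5] (3*x + 2) dx = 28.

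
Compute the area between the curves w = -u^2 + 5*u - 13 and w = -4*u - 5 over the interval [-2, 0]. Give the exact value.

110/3

On [-2, 0], (-u^2 + 5*u - 13) - (-4*u - 5) = -u^2 + 9*u - 8 is ≤ 0 throughout, so the area is a single integral of |-u^2 + 9*u - 8|.
∫[-2,0] (-u^2 + 9*u - 8) du = -110/3; the area of that piece is 110/3.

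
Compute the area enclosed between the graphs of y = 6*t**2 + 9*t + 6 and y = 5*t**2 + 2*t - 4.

9/2

Set the curves equal: 6*t**2 + 9*t + 6 = 5*t**2 + 2*t - 4, so t**2 + 7*t + 10 = 0, which factors as (t + 2)*(t + 5) = 0. The curves meet at t = -5, -2.
On [-5, -2], y = 5*t**2 + 2*t - 4 is on top; that piece has area ∫[-5,-2] (-(t**2 + 7*t + 10)) dt = 9/2.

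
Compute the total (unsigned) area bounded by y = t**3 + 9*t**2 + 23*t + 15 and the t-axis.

The curve meets the t-axis where t**3 + 9*t**2 + 23*t + 15 = 0, i.e. (t + 1)*(t + 3)*(t + 5) = 0, at t = -5, -3, -1.
On [-5, -3] the curve lies above the axis; ∫[-5,-3] (t**3 + 9*t**2 + 23*t + 15) dt = 4, giving area 4.
On [-3, -1] the curve lies below the axis; ∫[-3,-1] (t**3 + 9*t**2 + 23*t + 15) dt = -4, giving area 4.
Total area = 4 + 4 = 8.

8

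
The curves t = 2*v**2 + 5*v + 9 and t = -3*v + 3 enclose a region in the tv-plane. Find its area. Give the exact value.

8/3

Both boundary curves give t as a function of v, so integrate with respect to v. Setting them equal: 2*v**2 + 8*v + 6 = 0, i.e. 2*(v + 1)*(v + 3) = 0, so they meet at v = -3, -1.
For v in [-3, -1], t = 2*v**2 + 5*v + 9 is on the left; area = ∫[-3,-1] (-(2*v**2 + 8*v + 6)) dv = 8/3.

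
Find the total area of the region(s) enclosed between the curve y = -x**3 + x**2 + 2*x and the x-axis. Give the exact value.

The curve meets the x-axis where -x**3 + x**2 + 2*x = 0, i.e. -x*(x - 2)*(x + 1) = 0, at x = -1, 0, 2.
On [-1, 0] the curve lies below the axis; ∫[-1,0] (-x**3 + x**2 + 2*x) dx = -5/12, giving area 5/12.
On [0, 2] the curve lies above the axis; ∫[0,2] (-x**3 + x**2 + 2*x) dx = 8/3, giving area 8/3.
Total area = 5/12 + 8/3 = 37/12.

37/12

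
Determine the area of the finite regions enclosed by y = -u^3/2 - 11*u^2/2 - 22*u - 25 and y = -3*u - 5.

37/24

Set the curves equal: -u^3/2 - 11*u^2/2 - 22*u - 25 = -3*u - 5, so -u^3/2 - 11*u^2/2 - 19*u - 20 = 0, which factors as -(u + 2)*(u + 4)*(u + 5)/2 = 0. The curves meet at u = -5, -4, -2.
On [-5, -4], y = -3*u - 5 is on top; that piece has area ∫[-5,-4] (-(-u^3/2 - 11*u^2/2 - 19*u - 20)) du = 5/24.
On [-4, -2], y = -u^3/2 - 11*u^2/2 - 22*u - 25 is on top; that piece has area ∫[-4,-2] (-u^3/2 - 11*u^2/2 - 19*u - 20) du = 4/3.
Total enclosed area = 5/24 + 4/3 = 37/24.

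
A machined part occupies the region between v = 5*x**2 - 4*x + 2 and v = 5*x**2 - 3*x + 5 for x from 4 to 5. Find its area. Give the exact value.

15/2

On [4, 5], (5*x**2 - 4*x + 2) - (5*x**2 - 3*x + 5) = -x - 3 is ≤ 0 throughout, so the area is a single integral of |-x - 3|.
∫[4,5] (-x - 3) dx = -15/2; the area of that piece is 15/2.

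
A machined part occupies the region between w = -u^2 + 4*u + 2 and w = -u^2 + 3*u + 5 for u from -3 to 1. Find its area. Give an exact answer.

On [-3, 1], (-u^2 + 4*u + 2) - (-u^2 + 3*u + 5) = u - 3 is ≤ 0 throughout, so the area is a single integral of |u - 3|.
∫[-3,1] (u - 3) du = -16; the area of that piece is 16.

16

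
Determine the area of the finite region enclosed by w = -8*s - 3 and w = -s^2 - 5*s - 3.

Set the curves equal: -8*s - 3 = -s^2 - 5*s - 3, so s^2 - 3*s = 0, which factors as s*(s - 3) = 0. The curves meet at s = 0, 3.
On [0, 3], w = -s^2 - 5*s - 3 is on top; that piece has area ∫[0,3] (-(s^2 - 3*s)) ds = 9/2.

9/2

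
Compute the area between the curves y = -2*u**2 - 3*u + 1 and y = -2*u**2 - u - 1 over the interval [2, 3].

On [2, 3], (-2*u**2 - 3*u + 1) - (-2*u**2 - u - 1) = -2*u + 2 is ≤ 0 throughout, so the area is a single integral of |-2*u + 2|.
∫[2,3] (-2*u + 2) du = -3; the area of that piece is 3.

3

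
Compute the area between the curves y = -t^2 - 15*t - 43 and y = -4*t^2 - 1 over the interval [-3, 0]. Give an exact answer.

121/2

The difference (-t^2 - 15*t - 43) - (-4*t^2 - 1) = 3*t^2 - 15*t - 42 changes sign at t = -2 inside [-3, 0], so split the integral there.
∫[-3,-2] (3*t^2 - 15*t - 42) dt = 29/2.
∫[-2,0] (3*t^2 - 15*t - 42) dt = -46; the area of that piece is 46.
Total area = 29/2 + 46 = 121/2.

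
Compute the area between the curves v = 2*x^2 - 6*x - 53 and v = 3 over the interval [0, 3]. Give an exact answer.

On [0, 3], (2*x^2 - 6*x - 53) - (3) = 2*x^2 - 6*x - 56 is ≤ 0 throughout, so the area is a single integral of |2*x^2 - 6*x - 56|.
∫[0,3] (2*x^2 - 6*x - 56) dx = -177; the area of that piece is 177.

177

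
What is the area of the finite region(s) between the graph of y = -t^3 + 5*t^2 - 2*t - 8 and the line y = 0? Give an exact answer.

The curve meets the t-axis where -t^3 + 5*t^2 - 2*t - 8 = 0, i.e. -(t - 4)*(t - 2)*(t + 1) = 0, at t = -1, 2, 4.
On [-1, 2] the curve lies below the axis; ∫[-1,2] (-t^3 + 5*t^2 - 2*t - 8) dt = -63/4, giving area 63/4.
On [2, 4] the curve lies above the axis; ∫[2,4] (-t^3 + 5*t^2 - 2*t - 8) dt = 16/3, giving area 16/3.
Total area = 63/4 + 16/3 = 253/12.

253/12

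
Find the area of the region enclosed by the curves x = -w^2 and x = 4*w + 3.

Both boundary curves give x as a function of w, so integrate with respect to w. Setting them equal: -w^2 - 4*w - 3 = 0, i.e. -(w + 1)*(w + 3) = 0, so they meet at w = -3, -1.
For w in [-3, -1], x = -w^2 is on the right; area = ∫[-3,-1] (-w^2 - 4*w - 3) dw = 4/3.

4/3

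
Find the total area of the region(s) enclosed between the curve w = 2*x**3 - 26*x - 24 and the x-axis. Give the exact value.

407/2

The curve meets the x-axis where 2*x**3 - 26*x - 24 = 0, i.e. 2*(x - 4)*(x + 1)*(x + 3) = 0, at x = -3, -1, 4.
On [-3, -1] the curve lies above the axis; ∫[-3,-1] (2*x**3 - 26*x - 24) dx = 16, giving area 16.
On [-1, 4] the curve lies below the axis; ∫[-1,4] (2*x**3 - 26*x - 24) dx = -375/2, giving area 375/2.
Total area = 16 + 375/2 = 407/2.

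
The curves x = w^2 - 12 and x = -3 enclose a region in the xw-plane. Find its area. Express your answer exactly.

36

Both boundary curves give x as a function of w, so integrate with respect to w. Setting them equal: w^2 - 9 = 0, i.e. (w - 3)*(w + 3) = 0, so they meet at w = -3, 3.
For w in [-3, 3], x = w^2 - 12 is on the left; area = ∫[-3,3] (-(w^2 - 9)) dw = 36.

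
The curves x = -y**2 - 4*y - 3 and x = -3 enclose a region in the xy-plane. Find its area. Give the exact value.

Both boundary curves give x as a function of y, so integrate with respect to y. Setting them equal: -y**2 - 4*y = 0, i.e. -y*(y + 4) = 0, so they meet at y = -4, 0.
For y in [-4, 0], x = -y**2 - 4*y - 3 is on the right; area = ∫[-4,0] (-y**2 - 4*y) dy = 32/3.

32/3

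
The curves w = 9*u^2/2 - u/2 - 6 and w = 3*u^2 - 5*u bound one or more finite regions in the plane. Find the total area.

125/4

Set the curves equal: 9*u^2/2 - u/2 - 6 = 3*u^2 - 5*u, so 3*u^2/2 + 9*u/2 - 6 = 0, which factors as 3*(u - 1)*(u + 4)/2 = 0. The curves meet at u = -4, 1.
On [-4, 1], w = 3*u^2 - 5*u is on top; that piece has area ∫[-4,1] (-(3*u^2/2 + 9*u/2 - 6)) du = 125/4.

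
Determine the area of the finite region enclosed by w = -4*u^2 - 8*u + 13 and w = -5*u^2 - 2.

Set the curves equal: -4*u^2 - 8*u + 13 = -5*u^2 - 2, so u^2 - 8*u + 15 = 0, which factors as (u - 5)*(u - 3) = 0. The curves meet at u = 3, 5.
On [3, 5], w = -5*u^2 - 2 is on top; that piece has area ∫[3,5] (-(u^2 - 8*u + 15)) du = 4/3.

4/3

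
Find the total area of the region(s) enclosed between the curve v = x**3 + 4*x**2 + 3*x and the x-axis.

The curve meets the x-axis where x**3 + 4*x**2 + 3*x = 0, i.e. x*(x + 1)*(x + 3) = 0, at x = -3, -1, 0.
On [-3, -1] the curve lies above the axis; ∫[-3,-1] (x**3 + 4*x**2 + 3*x) dx = 8/3, giving area 8/3.
On [-1, 0] the curve lies below the axis; ∫[-1,0] (x**3 + 4*x**2 + 3*x) dx = -5/12, giving area 5/12.
Total area = 8/3 + 5/12 = 37/12.

37/12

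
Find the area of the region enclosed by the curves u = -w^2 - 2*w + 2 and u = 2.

4/3

Both boundary curves give u as a function of w, so integrate with respect to w. Setting them equal: -w^2 - 2*w = 0, i.e. -w*(w + 2) = 0, so they meet at w = -2, 0.
For w in [-2, 0], u = -w^2 - 2*w + 2 is on the right; area = ∫[-2,0] (-w^2 - 2*w) dw = 4/3.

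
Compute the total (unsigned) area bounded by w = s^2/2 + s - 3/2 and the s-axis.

The curve meets the s-axis where s^2/2 + s - 3/2 = 0, i.e. (s - 1)*(s + 3)/2 = 0, at s = -3, 1.
On [-3, 1] the curve lies below the axis; ∫[-3,1] (s^2/2 + s - 3/2) ds = -16/3, giving area 16/3.

16/3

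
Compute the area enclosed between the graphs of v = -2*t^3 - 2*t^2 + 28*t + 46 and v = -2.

Set the curves equal: -2*t^3 - 2*t^2 + 28*t + 46 = -2, so -2*t^3 - 2*t^2 + 28*t + 48 = 0, which factors as -2*(t - 4)*(t + 2)*(t + 3) = 0. The curves meet at t = -3, -2, 4.
On [-3, -2], v = -2 is on top; that piece has area ∫[-3,-2] (-(-2*t^3 - 2*t^2 + 28*t + 48)) dt = 13/6.
On [-2, 4], v = -2*t^3 - 2*t^2 + 28*t + 46 is on top; that piece has area ∫[-2,4] (-2*t^3 - 2*t^2 + 28*t + 48) dt = 288.
Total enclosed area = 13/6 + 288 = 1741/6.

1741/6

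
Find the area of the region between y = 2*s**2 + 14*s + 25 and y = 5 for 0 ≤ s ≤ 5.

On [0, 5], (2*s**2 + 14*s + 25) - (5) = 2*s**2 + 14*s + 20 is ≥ 0 throughout, so the area is a single integral of |2*s**2 + 14*s + 20|.
∫[0,5] (2*s**2 + 14*s + 20) ds = 1075/3.

1075/3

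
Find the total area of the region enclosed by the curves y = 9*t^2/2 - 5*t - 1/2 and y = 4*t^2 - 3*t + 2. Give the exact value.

Set the curves equal: 9*t^2/2 - 5*t - 1/2 = 4*t^2 - 3*t + 2, so t^2/2 - 2*t - 5/2 = 0, which factors as (t - 5)*(t + 1)/2 = 0. The curves meet at t = -1, 5.
On [-1, 5], y = 4*t^2 - 3*t + 2 is on top; that piece has area ∫[-1,5] (-(t^2/2 - 2*t - 5/2)) dt = 18.

18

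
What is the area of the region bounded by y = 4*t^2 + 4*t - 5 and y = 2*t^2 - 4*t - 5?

64/3

Set the curves equal: 4*t^2 + 4*t - 5 = 2*t^2 - 4*t - 5, so 2*t^2 + 8*t = 0, which factors as 2*t*(t + 4) = 0. The curves meet at t = -4, 0.
On [-4, 0], y = 2*t^2 - 4*t - 5 is on top; that piece has area ∫[-4,0] (-(2*t^2 + 8*t)) dt = 64/3.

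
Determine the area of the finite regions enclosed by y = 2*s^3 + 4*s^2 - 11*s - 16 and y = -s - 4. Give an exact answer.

253/6

Set the curves equal: 2*s^3 + 4*s^2 - 11*s - 16 = -s - 4, so 2*s^3 + 4*s^2 - 10*s - 12 = 0, which factors as 2*(s - 2)*(s + 1)*(s + 3) = 0. The curves meet at s = -3, -1, 2.
On [-3, -1], y = 2*s^3 + 4*s^2 - 11*s - 16 is on top; that piece has area ∫[-3,-1] (2*s^3 + 4*s^2 - 10*s - 12) ds = 32/3.
On [-1, 2], y = -s - 4 is on top; that piece has area ∫[-1,2] (-(2*s^3 + 4*s^2 - 10*s - 12)) ds = 63/2.
Total enclosed area = 32/3 + 63/2 = 253/6.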